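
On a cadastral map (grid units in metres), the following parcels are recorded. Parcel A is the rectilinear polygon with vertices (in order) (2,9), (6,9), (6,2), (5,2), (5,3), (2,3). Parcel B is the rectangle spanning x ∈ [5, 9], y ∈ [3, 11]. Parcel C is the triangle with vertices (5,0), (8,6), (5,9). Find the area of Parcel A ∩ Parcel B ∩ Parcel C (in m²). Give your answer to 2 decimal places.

The intersection is the polygon with vertices (6,3), (5,3), (5,9), (6,8).
By the shoelace formula its area is 5.50.

5.50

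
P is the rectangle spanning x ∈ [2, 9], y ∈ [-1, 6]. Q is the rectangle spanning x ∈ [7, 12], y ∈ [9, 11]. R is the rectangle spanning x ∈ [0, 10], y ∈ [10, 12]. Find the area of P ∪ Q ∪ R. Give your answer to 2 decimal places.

76.00

By inclusion–exclusion:
Individual areas: |P| = 49, |Q| = 10, |R| = 20.
|P∩Q| = 0 (no overlap).
|P∩R| = 0 (no overlap).
|Q∩R|: x∈[7,10], y∈[10,11] → 3·1 = 3.
|P∩Q∩R| = 0.
|P ∪ Q ∪ R| = 79 − 3 + 0 = 76.00.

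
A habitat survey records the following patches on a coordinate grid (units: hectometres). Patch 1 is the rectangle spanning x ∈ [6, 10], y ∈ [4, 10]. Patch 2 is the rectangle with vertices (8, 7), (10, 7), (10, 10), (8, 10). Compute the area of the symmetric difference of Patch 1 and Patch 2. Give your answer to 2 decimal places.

18.00

|Patch 1∩Patch 2|: x∈[8,10], y∈[7,10] → 2·3 = 6.
|Patch 1 △ Patch 2| = |Patch 1| + |Patch 2| − 2·|Patch 1∩Patch 2| = 24 + 6 − 12 = 18.00.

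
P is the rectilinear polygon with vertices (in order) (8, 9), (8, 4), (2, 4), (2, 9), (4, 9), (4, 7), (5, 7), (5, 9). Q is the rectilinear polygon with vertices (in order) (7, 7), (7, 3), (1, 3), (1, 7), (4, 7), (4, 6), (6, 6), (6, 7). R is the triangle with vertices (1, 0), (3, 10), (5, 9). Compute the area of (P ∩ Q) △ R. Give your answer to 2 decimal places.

16.16

|P ∩ Q| = 13.
|(P ∩ Q) ∩ R| = 3.9194.
|(P ∩ Q) △ R| = 13 + 11 − 7.8389 = 16.16.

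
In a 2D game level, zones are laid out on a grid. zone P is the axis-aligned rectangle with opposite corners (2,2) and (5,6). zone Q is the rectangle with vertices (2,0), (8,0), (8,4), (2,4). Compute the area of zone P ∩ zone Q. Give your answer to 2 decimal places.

|zone P∩zone Q|: x∈[2,5], y∈[2,4] → 3·2 = 6.

6.00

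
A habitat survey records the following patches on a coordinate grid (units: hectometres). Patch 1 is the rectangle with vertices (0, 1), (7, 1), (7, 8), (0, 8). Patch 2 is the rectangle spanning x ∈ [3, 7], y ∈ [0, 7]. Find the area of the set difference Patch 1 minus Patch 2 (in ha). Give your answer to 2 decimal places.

25.00

|Patch 1∩Patch 2|: x∈[3,7], y∈[1,7] → 4·6 = 24.
|Patch 1| = 49.
|Patch 1 ∖ Patch 2| = |Patch 1| − |Patch 1∩Patch 2| = 49 − 24 = 25.00.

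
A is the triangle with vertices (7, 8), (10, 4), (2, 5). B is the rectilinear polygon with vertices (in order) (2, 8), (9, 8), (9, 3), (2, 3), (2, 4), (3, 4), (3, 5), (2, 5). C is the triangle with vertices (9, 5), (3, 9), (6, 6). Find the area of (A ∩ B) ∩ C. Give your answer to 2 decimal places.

The region (A ∩ B) ∩ C is the polygon with vertices (5.684,7.21), (9,5), (6,6), (5.125,6.875).
By the shoelace formula its area is 2.05.

2.05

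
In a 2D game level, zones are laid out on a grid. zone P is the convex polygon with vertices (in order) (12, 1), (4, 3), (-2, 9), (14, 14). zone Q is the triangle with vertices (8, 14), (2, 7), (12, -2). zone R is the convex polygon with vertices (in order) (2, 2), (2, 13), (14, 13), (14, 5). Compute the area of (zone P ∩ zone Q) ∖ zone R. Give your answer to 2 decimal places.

|zone P ∩ zone Q| = 53.8114.
|(zone P ∩ zone Q) ∩ zone R| = 46.1355.
|(zone P ∩ zone Q) ∖ zone R| = 53.8114 − 46.1355 = 7.68.

7.68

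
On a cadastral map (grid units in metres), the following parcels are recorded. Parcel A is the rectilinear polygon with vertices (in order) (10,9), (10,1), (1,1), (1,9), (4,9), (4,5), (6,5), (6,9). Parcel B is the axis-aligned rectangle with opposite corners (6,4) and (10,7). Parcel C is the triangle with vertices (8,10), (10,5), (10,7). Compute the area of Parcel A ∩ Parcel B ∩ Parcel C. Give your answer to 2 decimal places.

The intersection is the polygon with vertices (10,7), (10,5), (9.2,7).
By the shoelace formula its area is 0.80.

0.80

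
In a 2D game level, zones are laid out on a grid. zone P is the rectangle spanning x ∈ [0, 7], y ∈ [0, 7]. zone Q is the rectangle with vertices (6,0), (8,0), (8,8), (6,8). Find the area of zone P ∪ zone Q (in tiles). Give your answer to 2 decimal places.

58.00

By inclusion–exclusion:
Individual areas: |zone P| = 49, |zone Q| = 16.
|zone P∩zone Q|: x∈[6,7], y∈[0,7] → 1·7 = 7.
|zone P ∪ zone Q| = 65 − 7 = 58.00.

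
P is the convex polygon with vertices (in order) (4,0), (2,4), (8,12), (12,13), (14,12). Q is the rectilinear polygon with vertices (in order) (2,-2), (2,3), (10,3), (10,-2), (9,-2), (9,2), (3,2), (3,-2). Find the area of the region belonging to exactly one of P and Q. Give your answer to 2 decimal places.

|P| = 59, |Q| = 16, |P∩Q| = 3.3333.
|P △ Q| = |P| + |Q| − 2·|P∩Q| = 59 + 16 − 6.6667 = 68.33.

68.33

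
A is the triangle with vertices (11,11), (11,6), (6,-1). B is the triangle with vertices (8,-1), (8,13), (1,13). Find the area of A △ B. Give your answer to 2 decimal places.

58.57

|A| = 12.5, |B| = 49, |A∩B| = 1.4652.
|A △ B| = |A| + |B| − 2·|A∩B| = 12.5 + 49 − 2.9305 = 58.57.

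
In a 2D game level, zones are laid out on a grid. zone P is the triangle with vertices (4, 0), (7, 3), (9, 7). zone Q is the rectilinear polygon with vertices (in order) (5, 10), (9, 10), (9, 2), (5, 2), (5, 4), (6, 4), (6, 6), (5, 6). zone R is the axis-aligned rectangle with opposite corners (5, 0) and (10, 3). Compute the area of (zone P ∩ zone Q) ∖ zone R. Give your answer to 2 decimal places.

1.71

|zone P ∩ zone Q| = 2.4286.
|(zone P ∩ zone Q) ∩ zone R| = 0.7143.
|(zone P ∩ zone Q) ∖ zone R| = 2.4286 − 0.7143 = 1.71.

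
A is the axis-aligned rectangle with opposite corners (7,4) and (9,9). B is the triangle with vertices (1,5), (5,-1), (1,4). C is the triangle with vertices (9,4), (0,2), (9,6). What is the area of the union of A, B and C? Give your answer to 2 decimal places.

17.69

By inclusion–exclusion:
Individual areas: |A| = 10, |B| = 2, |C| = 9.
|A∩B| = 0.
|A∩C| = 3.1111.
|B∩C| = 0.2014.
|A∩B∩C| = 0.
|A ∪ B ∪ C| = 21 − 3.3125 + 0 = 17.69.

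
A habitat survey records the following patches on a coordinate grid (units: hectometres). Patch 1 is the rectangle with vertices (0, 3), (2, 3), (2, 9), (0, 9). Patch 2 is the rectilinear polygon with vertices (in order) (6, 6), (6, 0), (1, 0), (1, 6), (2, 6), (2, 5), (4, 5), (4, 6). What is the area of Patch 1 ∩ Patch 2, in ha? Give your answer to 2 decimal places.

3.00

The intersection is the polygon with vertices (2,3), (1,3), (1,6), (2,6), (2,5).
By the shoelace formula its area is 3.00.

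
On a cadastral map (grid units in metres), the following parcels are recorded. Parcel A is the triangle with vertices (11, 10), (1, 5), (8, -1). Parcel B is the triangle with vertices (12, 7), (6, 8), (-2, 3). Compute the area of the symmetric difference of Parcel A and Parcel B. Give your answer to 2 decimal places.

36.61

|Parcel A| = 47.5, |Parcel B| = 19, |Parcel A∩Parcel B| = 14.9439.
|Parcel A △ Parcel B| = |Parcel A| + |Parcel B| − 2·|Parcel A∩Parcel B| = 47.5 + 19 − 29.8878 = 36.61.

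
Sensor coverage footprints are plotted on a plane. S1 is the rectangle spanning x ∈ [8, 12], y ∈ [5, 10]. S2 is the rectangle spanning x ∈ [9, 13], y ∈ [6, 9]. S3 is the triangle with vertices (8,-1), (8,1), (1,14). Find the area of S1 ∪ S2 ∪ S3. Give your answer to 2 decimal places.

30.00

By inclusion–exclusion:
Individual areas: |S1| = 20, |S2| = 12, |S3| = 7.
|S1∩S2|: x∈[9,12], y∈[6,9] → 3·3 = 9.
|S1∩S3| = 0.
|S2∩S3| = 0.
|S1∩S2∩S3| = 0.
|S1 ∪ S2 ∪ S3| = 39 − 9 + 0 = 30.00.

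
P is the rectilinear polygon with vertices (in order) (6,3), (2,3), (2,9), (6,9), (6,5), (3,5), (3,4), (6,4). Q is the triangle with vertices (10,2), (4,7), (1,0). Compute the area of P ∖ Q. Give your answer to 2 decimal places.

|P| = 21, |P∩Q| = 6.7857.
|P ∖ Q| = |P| − |P∩Q| = 21 − 6.7857 = 14.21.

14.21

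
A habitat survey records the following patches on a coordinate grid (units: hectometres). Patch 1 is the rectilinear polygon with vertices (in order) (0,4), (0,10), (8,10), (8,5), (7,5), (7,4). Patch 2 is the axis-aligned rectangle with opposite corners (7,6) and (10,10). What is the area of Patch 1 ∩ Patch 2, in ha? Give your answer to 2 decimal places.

4.00

The intersection is the polygon with vertices (8,10), (8,6), (7,6), (7,10).
By the shoelace formula its area is 4.00.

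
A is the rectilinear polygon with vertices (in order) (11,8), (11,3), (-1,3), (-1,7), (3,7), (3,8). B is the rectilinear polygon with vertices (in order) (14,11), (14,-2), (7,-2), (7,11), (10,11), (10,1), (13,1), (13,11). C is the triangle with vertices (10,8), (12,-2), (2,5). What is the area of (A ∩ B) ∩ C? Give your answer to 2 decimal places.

13.31

The region (A ∩ B) ∩ C is the polygon with vertices (7,6.875), (10,8), (10,3), (7,3).
By the shoelace formula its area is 13.31.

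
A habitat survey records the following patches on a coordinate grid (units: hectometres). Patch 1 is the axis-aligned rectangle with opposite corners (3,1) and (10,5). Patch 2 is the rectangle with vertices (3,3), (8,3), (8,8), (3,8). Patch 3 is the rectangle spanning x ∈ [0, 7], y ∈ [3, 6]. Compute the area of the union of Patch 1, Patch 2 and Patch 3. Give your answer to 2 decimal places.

By inclusion–exclusion:
Individual areas: |Patch 1| = 28, |Patch 2| = 25, |Patch 3| = 21.
|Patch 1∩Patch 2|: x∈[3,8], y∈[3,5] → 5·2 = 10.
|Patch 1∩Patch 3|: x∈[3,7], y∈[3,5] → 4·2 = 8.
|Patch 2∩Patch 3|: x∈[3,7], y∈[3,6] → 4·3 = 12.
|Patch 1∩Patch 2∩Patch 3| = 8.
|Patch 1 ∪ Patch 2 ∪ Patch 3| = 74 − 30 + 8 = 52.00.

52.00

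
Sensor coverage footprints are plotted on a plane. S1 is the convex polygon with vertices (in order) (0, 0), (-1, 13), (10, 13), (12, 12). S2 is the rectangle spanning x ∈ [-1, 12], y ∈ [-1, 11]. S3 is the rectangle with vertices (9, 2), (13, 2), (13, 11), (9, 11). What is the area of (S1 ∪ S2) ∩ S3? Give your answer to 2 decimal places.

27.00

The region (S1 ∪ S2) ∩ S3 is the polygon with vertices (12,11), (12,2), (9,2), (9,11), (11,11).
By the shoelace formula its area is 27.00.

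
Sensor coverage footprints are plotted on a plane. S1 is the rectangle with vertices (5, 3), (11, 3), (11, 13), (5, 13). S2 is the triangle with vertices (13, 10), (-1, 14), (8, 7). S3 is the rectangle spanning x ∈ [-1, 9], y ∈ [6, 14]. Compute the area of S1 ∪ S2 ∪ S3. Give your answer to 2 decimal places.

By inclusion–exclusion:
Individual areas: |S1| = 60, |S2| = 31, |S3| = 80.
|S1∩S2| = 20.3714.
|S1∩S3|: x∈[5,9], y∈[6,13] → 4·7 = 28.
|S2∩S3| = 23.9143.
|S1∩S2∩S3| = 15.0571.
|S1 ∪ S2 ∪ S3| = 171 − 72.2857 + 15.0571 = 113.77.

113.77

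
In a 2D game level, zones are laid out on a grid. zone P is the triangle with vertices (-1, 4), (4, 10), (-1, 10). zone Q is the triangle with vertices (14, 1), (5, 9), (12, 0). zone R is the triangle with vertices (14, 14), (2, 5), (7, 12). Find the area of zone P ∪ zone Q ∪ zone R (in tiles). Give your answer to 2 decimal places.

By inclusion–exclusion:
Individual areas: |zone P| = 15, |zone Q| = 12.5, |zone R| = 19.5.
|zone P∩zone Q| = 0.
|zone P∩zone R| = 0.
|zone Q∩zone R| = 0.1821.
|zone P∩zone Q∩zone R| = 0.
|zone P ∪ zone Q ∪ zone R| = 47 − 0.1821 + 0 = 46.82.

46.82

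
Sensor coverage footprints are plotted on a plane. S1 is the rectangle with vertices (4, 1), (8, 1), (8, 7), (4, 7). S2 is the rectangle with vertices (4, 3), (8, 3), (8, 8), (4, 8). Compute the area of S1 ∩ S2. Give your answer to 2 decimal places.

16.00

|S1∩S2|: x∈[4,8], y∈[3,7] → 4·4 = 16.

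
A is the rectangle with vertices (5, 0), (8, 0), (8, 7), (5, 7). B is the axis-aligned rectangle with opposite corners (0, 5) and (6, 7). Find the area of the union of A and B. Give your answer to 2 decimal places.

By inclusion–exclusion:
Individual areas: |A| = 21, |B| = 12.
|A∩B|: x∈[5,6], y∈[5,7] → 1·2 = 2.
|A ∪ B| = 33 − 2 = 31.00.

31.00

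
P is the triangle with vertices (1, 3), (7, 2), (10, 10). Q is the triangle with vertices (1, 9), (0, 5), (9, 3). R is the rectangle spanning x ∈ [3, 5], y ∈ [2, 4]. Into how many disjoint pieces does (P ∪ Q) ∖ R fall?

1

(P ∪ Q) ∖ R is a single connected region.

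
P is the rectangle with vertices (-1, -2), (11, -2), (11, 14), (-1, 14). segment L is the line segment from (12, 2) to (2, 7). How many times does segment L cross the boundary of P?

The segment meets the boundary at (11,2.5).

1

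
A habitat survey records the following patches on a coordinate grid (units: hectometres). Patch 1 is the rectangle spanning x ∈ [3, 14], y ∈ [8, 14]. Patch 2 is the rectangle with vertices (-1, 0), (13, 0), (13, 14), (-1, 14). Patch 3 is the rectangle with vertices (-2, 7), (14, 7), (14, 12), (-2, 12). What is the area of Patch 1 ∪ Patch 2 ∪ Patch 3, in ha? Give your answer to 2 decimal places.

By inclusion–exclusion:
Individual areas: |Patch 1| = 66, |Patch 2| = 196, |Patch 3| = 80.
|Patch 1∩Patch 2|: x∈[3,13], y∈[8,14] → 10·6 = 60.
|Patch 1∩Patch 3|: x∈[3,14], y∈[8,12] → 11·4 = 44.
|Patch 2∩Patch 3|: x∈[-1,13], y∈[7,12] → 14·5 = 70.
|Patch 1∩Patch 2∩Patch 3| = 40.
|Patch 1 ∪ Patch 2 ∪ Patch 3| = 342 − 174 + 40 = 208.00.

208.00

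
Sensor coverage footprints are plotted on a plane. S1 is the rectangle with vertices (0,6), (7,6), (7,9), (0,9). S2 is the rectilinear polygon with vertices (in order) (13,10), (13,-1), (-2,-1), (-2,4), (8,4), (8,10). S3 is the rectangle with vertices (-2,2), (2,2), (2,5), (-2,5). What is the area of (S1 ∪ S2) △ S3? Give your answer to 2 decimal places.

122.00

|S1 ∪ S2| = 126.
|(S1 ∪ S2) ∩ S3| = 8.
|(S1 ∪ S2) △ S3| = 126 + 12 − 16 = 122.00.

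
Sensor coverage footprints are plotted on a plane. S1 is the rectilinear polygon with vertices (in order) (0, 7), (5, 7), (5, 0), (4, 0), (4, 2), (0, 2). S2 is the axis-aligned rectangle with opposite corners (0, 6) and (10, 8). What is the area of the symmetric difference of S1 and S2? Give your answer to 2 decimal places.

|S1| = 27, |S2| = 20, |S1∩S2| = 5.
|S1 △ S2| = |S1| + |S2| − 2·|S1∩S2| = 27 + 20 − 10 = 37.00.

37.00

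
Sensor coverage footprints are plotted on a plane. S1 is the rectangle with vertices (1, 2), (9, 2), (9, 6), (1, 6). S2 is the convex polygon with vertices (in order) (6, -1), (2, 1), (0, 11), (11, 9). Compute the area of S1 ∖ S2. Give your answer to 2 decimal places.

3.85

|S1| = 32, |S1∩S2| = 28.15.
|S1 ∖ S2| = |S1| − |S1∩S2| = 32 − 28.15 = 3.85.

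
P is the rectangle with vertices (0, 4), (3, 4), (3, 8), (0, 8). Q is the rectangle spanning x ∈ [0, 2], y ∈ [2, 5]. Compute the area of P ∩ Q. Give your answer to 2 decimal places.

2.00

|P∩Q|: x∈[0,2], y∈[4,5] → 2·1 = 2.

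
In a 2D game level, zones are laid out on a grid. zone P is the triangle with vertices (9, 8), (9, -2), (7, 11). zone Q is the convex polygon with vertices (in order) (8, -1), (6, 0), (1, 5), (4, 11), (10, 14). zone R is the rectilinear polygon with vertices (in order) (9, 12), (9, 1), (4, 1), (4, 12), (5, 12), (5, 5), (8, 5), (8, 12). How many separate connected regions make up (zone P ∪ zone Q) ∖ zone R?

4

(zone P ∪ zone Q) ∖ zone R splits into 4 disjoint pieces (area 0.6923, area 3.7667, area 13.5, area 26.5).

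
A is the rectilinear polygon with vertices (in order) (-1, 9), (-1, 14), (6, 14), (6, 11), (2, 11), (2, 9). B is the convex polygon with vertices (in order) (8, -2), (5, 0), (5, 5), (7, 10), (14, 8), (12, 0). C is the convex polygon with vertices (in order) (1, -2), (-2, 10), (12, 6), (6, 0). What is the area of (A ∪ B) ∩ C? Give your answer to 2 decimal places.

30.40

|A ∪ B| = 104.
|(A ∪ B) ∩ C| = 30.40.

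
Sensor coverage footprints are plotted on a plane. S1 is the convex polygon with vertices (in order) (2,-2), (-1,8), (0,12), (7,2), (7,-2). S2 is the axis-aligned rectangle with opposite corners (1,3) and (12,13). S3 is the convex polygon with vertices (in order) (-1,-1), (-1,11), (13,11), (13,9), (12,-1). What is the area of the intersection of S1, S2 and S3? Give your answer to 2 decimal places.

20.06

The intersection is the polygon with vertices (1,3), (1,10.571), (6.3,3).
By the shoelace formula its area is 20.06.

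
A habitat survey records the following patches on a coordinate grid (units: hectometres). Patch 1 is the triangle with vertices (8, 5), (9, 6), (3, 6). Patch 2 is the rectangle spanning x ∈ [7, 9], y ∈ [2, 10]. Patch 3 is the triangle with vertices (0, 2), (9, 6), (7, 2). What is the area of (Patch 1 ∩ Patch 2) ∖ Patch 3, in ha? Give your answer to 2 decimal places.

0.88

|Patch 1 ∩ Patch 2| = 1.4.
|(Patch 1 ∩ Patch 2) ∩ Patch 3| = 0.5172.
|(Patch 1 ∩ Patch 2) ∖ Patch 3| = 1.4 − 0.5172 = 0.88.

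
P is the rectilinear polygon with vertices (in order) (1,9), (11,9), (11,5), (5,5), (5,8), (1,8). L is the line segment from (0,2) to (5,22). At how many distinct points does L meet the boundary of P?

2

The segment meets the boundary at (1.75,9), (1.5,8).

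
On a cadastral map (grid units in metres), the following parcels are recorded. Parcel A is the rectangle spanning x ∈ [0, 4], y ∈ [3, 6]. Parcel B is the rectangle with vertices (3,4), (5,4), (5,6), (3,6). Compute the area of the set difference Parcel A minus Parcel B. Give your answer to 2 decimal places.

|Parcel A∩Parcel B|: x∈[3,4], y∈[4,6] → 1·2 = 2.
|Parcel A| = 12.
|Parcel A ∖ Parcel B| = |Parcel A| − |Parcel A∩Parcel B| = 12 − 2 = 10.00.

10.00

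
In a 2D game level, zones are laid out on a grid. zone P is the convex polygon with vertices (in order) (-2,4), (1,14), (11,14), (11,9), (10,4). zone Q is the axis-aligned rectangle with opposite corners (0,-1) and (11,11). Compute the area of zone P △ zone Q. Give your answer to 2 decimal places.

|zone P| = 112.5, |zone Q| = 132, |zone P∩zone Q| = 74.4833.
|zone P △ zone Q| = |zone P| + |zone Q| − 2·|zone P∩zone Q| = 112.5 + 132 − 148.9667 = 95.53.

95.53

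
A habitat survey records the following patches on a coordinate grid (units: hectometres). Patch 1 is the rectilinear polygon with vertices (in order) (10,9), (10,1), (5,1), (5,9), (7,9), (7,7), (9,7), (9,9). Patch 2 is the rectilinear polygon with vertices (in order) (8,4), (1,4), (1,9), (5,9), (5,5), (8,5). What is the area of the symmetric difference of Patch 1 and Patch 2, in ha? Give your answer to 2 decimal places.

53.00

|Patch 1| = 36, |Patch 2| = 23, |Patch 1∩Patch 2| = 3.
|Patch 1 △ Patch 2| = |Patch 1| + |Patch 2| − 2·|Patch 1∩Patch 2| = 36 + 23 − 6 = 53.00.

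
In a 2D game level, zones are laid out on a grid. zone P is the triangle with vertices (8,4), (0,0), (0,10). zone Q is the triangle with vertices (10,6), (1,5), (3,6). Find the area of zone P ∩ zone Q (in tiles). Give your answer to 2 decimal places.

2.45

The intersection is the polygon with vertices (5.936,5.548), (1,5), (3,6), (5.333,6).
By the shoelace formula its area is 2.45.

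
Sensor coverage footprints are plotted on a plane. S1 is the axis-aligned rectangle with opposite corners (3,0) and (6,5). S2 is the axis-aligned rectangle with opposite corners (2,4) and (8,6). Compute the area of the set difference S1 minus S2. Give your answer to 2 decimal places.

|S1∩S2|: x∈[3,6], y∈[4,5] → 3·1 = 3.
|S1| = 15.
|S1 ∖ S2| = |S1| − |S1∩S2| = 15 − 3 = 12.00.

12.00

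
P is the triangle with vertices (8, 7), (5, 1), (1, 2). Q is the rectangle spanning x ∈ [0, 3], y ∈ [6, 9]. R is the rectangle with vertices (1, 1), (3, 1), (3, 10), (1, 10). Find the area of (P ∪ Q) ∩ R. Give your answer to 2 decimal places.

7.93

|P ∪ Q| = 22.5.
|(P ∪ Q) ∩ R| = 7.93.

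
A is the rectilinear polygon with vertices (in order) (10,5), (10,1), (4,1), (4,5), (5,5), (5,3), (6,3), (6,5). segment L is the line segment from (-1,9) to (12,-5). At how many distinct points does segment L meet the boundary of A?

The segment meets the boundary at (6.429,1), (4,3.615).

2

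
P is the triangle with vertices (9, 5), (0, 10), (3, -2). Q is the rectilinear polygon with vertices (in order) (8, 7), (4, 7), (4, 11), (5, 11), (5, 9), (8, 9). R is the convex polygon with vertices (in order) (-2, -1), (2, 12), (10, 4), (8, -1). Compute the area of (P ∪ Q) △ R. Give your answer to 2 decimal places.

|P ∪ Q| = 55.9556.
|(P ∪ Q) ∩ R| = 48.638.
|(P ∪ Q) △ R| = 55.9556 + 93 − 97.2759 = 51.68.

51.68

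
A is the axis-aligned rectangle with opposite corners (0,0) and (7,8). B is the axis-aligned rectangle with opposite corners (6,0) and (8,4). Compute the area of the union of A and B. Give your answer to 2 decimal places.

60.00

By inclusion–exclusion:
Individual areas: |A| = 56, |B| = 8.
|A∩B|: x∈[6,7], y∈[0,4] → 1·4 = 4.
|A ∪ B| = 64 − 4 = 60.00.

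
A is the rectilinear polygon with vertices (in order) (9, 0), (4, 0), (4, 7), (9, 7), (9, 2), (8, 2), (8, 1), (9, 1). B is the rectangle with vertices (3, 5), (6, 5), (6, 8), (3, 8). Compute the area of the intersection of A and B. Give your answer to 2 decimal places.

The intersection is the polygon with vertices (4,7), (6,7), (6,5), (4,5).
By the shoelace formula its area is 4.00.

4.00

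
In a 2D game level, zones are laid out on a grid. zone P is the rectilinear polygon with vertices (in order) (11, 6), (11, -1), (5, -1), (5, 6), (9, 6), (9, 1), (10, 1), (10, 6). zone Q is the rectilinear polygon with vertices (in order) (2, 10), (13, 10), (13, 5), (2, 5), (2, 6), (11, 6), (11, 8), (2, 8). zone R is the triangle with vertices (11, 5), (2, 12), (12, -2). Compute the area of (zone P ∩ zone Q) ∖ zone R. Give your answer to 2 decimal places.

2.25

|zone P ∩ zone Q| = 5.
|(zone P ∩ zone Q) ∩ zone R| = 2.746.
|(zone P ∩ zone Q) ∖ zone R| = 5 − 2.746 = 2.25.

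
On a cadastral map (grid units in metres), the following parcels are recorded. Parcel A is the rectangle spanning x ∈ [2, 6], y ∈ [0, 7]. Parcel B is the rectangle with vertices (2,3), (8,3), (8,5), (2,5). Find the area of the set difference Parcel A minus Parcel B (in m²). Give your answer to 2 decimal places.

20.00

|Parcel A∩Parcel B|: x∈[2,6], y∈[3,5] → 4·2 = 8.
|Parcel A| = 28.
|Parcel A ∖ Parcel B| = |Parcel A| − |Parcel A∩Parcel B| = 28 − 8 = 20.00.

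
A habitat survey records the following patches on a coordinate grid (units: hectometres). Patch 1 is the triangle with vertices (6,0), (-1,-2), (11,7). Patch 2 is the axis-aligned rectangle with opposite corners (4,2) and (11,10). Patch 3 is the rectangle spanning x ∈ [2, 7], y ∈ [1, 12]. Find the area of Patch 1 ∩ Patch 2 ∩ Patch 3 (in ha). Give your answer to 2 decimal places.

2.67

The intersection is the polygon with vertices (4.333,2), (7,4), (7,2).
By the shoelace formula its area is 2.67.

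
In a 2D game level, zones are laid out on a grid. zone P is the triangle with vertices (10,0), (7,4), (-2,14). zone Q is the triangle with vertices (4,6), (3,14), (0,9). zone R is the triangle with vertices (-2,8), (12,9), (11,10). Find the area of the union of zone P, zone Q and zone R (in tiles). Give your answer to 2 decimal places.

23.32

By inclusion–exclusion:
Individual areas: |zone P| = 3, |zone Q| = 14.5, |zone R| = 7.5.
|zone P∩zone Q| = 0.699.
|zone P∩zone R| = 0.0844.
|zone Q∩zone R| = 0.978.
|zone P∩zone Q∩zone R| = 0.0844.
|zone P ∪ zone Q ∪ zone R| = 25 − 1.7614 + 0.0844 = 23.32.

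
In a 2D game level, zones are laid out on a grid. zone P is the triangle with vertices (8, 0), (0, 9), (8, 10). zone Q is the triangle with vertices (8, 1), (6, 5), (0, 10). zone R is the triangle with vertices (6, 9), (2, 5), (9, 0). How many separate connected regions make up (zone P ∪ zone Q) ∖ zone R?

(zone P ∪ zone Q) ∖ zone R splits into 2 disjoint pieces (area 19.6512, area 0.6211).

2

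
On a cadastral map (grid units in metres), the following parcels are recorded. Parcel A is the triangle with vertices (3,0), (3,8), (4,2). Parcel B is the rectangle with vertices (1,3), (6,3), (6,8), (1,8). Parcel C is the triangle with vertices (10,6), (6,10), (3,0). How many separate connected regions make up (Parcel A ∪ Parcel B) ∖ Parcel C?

1

(Parcel A ∪ Parcel B) ∖ Parcel C is a single connected region.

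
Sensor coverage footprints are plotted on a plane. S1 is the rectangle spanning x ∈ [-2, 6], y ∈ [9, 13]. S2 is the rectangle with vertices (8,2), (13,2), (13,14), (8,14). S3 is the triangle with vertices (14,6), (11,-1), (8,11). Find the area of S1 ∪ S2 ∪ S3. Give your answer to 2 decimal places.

By inclusion–exclusion:
Individual areas: |S1| = 32, |S2| = 60, |S3| = 28.5.
|S1∩S2| = 0 (no overlap).
|S1∩S3| = 0.
|S2∩S3| = 23.8631.
|S1∩S2∩S3| = 0.
|S1 ∪ S2 ∪ S3| = 120.5 − 23.8631 + 0 = 96.64.

96.64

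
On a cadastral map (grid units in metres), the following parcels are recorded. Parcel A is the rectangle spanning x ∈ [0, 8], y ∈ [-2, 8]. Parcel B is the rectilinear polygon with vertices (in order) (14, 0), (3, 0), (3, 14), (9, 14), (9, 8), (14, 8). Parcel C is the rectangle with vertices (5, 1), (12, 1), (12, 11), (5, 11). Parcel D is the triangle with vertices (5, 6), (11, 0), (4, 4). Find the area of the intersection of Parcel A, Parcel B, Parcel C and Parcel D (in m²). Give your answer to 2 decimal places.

5.79

The intersection is the polygon with vertices (5,6), (8,3), (8,1.714), (5,3.429).
By the shoelace formula its area is 5.79.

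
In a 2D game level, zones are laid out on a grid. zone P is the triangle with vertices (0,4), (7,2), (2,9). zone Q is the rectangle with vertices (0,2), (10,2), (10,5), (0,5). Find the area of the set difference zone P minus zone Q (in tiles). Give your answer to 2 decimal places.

|zone P| = 19.5, |zone P∩zone Q| = 10.5857.
|zone P ∖ zone Q| = |zone P| − |zone P∩zone Q| = 19.5 − 10.5857 = 8.91.

8.91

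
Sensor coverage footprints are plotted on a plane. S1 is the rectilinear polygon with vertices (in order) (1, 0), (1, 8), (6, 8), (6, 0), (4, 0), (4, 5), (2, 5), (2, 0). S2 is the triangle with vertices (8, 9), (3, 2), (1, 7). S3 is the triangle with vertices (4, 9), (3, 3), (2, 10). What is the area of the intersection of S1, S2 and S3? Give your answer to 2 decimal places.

2.64

The intersection is the polygon with vertices (2.714,5), (2.373,7.392), (3.8,7.8), (3.333,5).
By the shoelace formula its area is 2.64.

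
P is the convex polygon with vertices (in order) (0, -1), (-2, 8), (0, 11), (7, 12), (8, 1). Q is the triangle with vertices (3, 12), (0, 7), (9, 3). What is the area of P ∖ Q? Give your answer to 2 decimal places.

|P| = 99, |P∩Q| = 27.404.
|P ∖ Q| = |P| − |P∩Q| = 99 − 27.404 = 71.60.

71.60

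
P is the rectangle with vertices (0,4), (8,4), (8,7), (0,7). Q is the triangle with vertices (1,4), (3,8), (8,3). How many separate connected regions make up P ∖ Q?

2

P ∖ Q splits into 2 disjoint pieces (area 7.5, area 5.25).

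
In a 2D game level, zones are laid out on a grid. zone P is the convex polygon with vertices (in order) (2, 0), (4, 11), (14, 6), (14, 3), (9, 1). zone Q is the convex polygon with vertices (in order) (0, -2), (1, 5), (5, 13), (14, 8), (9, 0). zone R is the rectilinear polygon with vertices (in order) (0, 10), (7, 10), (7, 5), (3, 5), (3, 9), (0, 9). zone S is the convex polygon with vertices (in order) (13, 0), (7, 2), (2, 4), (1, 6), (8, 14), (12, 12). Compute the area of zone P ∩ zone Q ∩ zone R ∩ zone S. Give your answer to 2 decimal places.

17.57

The intersection is the polygon with vertices (7,5), (3,5), (3,5.5), (3.639,9.016), (4.5,10), (6,10), (7,9.5).
By the shoelace formula its area is 17.57.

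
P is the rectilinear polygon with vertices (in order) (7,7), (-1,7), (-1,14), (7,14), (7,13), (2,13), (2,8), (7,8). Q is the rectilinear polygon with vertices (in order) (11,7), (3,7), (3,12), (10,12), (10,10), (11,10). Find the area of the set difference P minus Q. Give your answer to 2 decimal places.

27.00

|P| = 31, |P∩Q| = 4.
|P ∖ Q| = |P| − |P∩Q| = 31 − 4 = 27.00.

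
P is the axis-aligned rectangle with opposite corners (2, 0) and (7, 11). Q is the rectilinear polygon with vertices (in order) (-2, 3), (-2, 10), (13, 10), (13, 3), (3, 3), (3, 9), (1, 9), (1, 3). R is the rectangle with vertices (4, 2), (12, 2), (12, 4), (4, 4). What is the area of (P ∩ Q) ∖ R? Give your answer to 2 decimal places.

|P ∩ Q| = 29.
|(P ∩ Q) ∩ R| = 3.
|(P ∩ Q) ∖ R| = 29 − 3 = 26.00.

26.00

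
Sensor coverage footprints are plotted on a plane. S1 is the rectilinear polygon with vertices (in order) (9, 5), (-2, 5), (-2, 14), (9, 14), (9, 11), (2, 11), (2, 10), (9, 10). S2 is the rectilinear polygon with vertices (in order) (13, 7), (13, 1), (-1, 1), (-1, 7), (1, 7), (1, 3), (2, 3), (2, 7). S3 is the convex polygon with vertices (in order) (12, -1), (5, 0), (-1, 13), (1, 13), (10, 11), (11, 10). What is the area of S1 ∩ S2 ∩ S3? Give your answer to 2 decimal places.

13.48

The intersection is the polygon with vertices (2,7), (9,7), (9,5), (2.692,5), (2,6.5).
By the shoelace formula its area is 13.48.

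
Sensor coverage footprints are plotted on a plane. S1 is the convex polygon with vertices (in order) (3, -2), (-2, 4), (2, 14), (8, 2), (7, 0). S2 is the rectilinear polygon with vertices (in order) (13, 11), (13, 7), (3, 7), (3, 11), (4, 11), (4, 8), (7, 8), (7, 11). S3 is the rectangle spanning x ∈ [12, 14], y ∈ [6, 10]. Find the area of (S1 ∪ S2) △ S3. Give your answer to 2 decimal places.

110.00

|S1 ∪ S2| = 108.
|(S1 ∪ S2) ∩ S3| = 3.
|(S1 ∪ S2) △ S3| = 108 + 8 − 6 = 110.00.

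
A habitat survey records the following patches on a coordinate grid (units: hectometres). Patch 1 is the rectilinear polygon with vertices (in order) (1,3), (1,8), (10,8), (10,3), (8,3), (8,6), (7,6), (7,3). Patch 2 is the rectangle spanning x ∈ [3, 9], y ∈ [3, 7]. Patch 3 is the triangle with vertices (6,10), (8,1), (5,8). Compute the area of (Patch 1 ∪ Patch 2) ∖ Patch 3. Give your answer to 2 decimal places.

40.36

|Patch 1 ∪ Patch 2| = 45.
|(Patch 1 ∪ Patch 2) ∩ Patch 3| = 4.6429.
|(Patch 1 ∪ Patch 2) ∖ Patch 3| = 45 − 4.6429 = 40.36.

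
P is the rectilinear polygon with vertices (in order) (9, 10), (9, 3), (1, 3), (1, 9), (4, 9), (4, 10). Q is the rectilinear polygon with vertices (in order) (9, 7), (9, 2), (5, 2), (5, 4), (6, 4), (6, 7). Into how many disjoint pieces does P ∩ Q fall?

P ∩ Q is a single connected region.

1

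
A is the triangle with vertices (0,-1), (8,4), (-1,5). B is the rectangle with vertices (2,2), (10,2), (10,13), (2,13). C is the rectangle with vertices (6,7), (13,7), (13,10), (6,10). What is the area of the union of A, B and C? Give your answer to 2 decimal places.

By inclusion–exclusion:
Individual areas: |A| = 26.5, |B| = 88, |C| = 21.
|A∩B| = 10.8.
|A∩C| = 0.
|B∩C|: x∈[6,10], y∈[7,10] → 4·3 = 12.
|A∩B∩C| = 0.
|A ∪ B ∪ C| = 135.5 − 22.8 + 0 = 112.70.

112.70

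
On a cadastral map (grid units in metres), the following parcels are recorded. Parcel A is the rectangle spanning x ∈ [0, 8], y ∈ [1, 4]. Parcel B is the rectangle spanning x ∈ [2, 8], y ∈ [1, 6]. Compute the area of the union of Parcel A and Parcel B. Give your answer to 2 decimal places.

By inclusion–exclusion:
Individual areas: |Parcel A| = 24, |Parcel B| = 30.
|Parcel A∩Parcel B|: x∈[2,8], y∈[1,4] → 6·3 = 18.
|Parcel A ∪ Parcel B| = 54 − 18 = 36.00.

36.00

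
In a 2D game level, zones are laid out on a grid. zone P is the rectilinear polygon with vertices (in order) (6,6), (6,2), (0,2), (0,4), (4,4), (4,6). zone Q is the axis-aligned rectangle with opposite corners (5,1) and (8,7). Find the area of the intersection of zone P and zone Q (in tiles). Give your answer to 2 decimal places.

The intersection is the polygon with vertices (6,2), (5,2), (5,6), (6,6).
By the shoelace formula its area is 4.00.

4.00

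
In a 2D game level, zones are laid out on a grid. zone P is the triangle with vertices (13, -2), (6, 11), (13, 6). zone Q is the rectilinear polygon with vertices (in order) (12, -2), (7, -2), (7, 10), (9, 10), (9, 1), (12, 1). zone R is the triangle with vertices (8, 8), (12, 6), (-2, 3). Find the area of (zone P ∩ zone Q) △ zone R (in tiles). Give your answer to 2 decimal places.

|zone P ∩ zone Q| = 4.8659.
|(zone P ∩ zone Q) ∩ zone R| = 1.5011.
|(zone P ∩ zone Q) △ zone R| = 4.8659 + 20 − 3.0022 = 21.86.

21.86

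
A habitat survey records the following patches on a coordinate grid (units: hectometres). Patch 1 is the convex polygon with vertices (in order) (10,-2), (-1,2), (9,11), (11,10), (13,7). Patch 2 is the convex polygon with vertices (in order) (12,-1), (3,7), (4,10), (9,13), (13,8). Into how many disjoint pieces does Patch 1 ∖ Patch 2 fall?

2

Patch 1 ∖ Patch 2 splits into 2 disjoint pieces (area 42.8665, area 0.0357).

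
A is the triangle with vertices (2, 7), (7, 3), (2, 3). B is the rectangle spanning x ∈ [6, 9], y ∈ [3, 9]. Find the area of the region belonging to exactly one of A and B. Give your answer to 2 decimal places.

|A| = 10, |B| = 18, |A∩B| = 0.4.
|A △ B| = |A| + |B| − 2·|A∩B| = 10 + 18 − 0.8 = 27.20.

27.20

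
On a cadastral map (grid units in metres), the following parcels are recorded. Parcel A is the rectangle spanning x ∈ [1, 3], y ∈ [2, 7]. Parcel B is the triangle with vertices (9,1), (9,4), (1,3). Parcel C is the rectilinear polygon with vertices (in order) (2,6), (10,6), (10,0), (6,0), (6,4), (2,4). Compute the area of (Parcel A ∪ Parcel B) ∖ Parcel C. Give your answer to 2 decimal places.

11.94

|Parcel A ∪ Parcel B| = 21.25.
|(Parcel A ∪ Parcel B) ∩ Parcel C| = 9.3125.
|(Parcel A ∪ Parcel B) ∖ Parcel C| = 21.25 − 9.3125 = 11.94.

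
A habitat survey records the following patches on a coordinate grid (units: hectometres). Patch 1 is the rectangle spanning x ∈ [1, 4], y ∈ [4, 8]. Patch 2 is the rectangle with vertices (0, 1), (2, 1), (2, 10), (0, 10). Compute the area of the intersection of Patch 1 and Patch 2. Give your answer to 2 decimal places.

4.00

|Patch 1∩Patch 2|: x∈[1,2], y∈[4,8] → 1·4 = 4.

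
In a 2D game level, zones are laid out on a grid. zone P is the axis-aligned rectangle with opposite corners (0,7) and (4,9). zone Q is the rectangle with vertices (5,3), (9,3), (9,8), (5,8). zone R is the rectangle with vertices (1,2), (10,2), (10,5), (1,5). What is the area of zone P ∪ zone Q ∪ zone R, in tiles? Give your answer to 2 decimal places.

47.00

By inclusion–exclusion:
Individual areas: |zone P| = 8, |zone Q| = 20, |zone R| = 27.
|zone P∩zone Q| = 0 (no overlap).
|zone P∩zone R| = 0 (no overlap).
|zone Q∩zone R|: x∈[5,9], y∈[3,5] → 4·2 = 8.
|zone P∩zone Q∩zone R| = 0.
|zone P ∪ zone Q ∪ zone R| = 55 − 8 + 0 = 47.00.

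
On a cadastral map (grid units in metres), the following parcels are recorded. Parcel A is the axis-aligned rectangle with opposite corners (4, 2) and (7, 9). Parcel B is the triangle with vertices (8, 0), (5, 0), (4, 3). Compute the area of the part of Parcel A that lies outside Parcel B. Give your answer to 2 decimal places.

|Parcel A| = 21, |Parcel A∩Parcel B| = 0.5.
|Parcel A ∖ Parcel B| = |Parcel A| − |Parcel A∩Parcel B| = 21 − 0.5 = 20.50.

20.50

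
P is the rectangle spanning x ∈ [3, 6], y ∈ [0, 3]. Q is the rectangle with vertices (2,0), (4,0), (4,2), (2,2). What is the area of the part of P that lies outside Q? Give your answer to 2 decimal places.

|P∩Q|: x∈[3,4], y∈[0,2] → 1·2 = 2.
|P| = 9.
|P ∖ Q| = |P| − |P∩Q| = 9 − 2 = 7.00.

7.00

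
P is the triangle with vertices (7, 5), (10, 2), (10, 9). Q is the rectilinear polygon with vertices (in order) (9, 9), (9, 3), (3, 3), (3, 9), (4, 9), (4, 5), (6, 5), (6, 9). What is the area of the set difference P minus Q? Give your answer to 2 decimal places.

5.83

|P| = 10.5, |P∩Q| = 4.6667.
|P ∖ Q| = |P| − |P∩Q| = 10.5 − 4.6667 = 5.83.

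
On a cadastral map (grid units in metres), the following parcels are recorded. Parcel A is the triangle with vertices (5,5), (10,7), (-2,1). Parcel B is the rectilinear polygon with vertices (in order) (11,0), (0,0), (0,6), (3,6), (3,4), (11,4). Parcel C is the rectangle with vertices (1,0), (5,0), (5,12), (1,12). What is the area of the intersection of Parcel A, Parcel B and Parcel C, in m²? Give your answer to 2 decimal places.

The intersection is the polygon with vertices (3.25,4), (4,4), (1,2.5), (1,2.714).
By the shoelace formula its area is 0.80.

0.80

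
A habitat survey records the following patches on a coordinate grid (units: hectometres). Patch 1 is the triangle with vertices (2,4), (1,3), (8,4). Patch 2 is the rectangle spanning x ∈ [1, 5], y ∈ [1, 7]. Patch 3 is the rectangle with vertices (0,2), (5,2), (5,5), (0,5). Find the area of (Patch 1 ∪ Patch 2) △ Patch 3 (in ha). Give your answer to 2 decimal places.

|Patch 1 ∪ Patch 2| = 24.6429.
|(Patch 1 ∪ Patch 2) ∩ Patch 3| = 12.
|(Patch 1 ∪ Patch 2) △ Patch 3| = 24.6429 + 15 − 24 = 15.64.

15.64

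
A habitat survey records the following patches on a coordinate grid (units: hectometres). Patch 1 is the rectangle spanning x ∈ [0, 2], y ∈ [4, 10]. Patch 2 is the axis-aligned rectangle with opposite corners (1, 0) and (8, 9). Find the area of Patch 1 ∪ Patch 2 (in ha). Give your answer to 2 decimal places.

By inclusion–exclusion:
Individual areas: |Patch 1| = 12, |Patch 2| = 63.
|Patch 1∩Patch 2|: x∈[1,2], y∈[4,9] → 1·5 = 5.
|Patch 1 ∪ Patch 2| = 75 − 5 = 70.00.

70.00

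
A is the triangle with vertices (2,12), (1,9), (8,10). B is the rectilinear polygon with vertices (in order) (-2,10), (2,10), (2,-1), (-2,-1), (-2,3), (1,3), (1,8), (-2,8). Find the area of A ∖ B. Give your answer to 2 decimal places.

9.24

|A| = 10, |A∩B| = 0.7619.
|A ∖ B| = |A| − |A∩B| = 10 − 0.7619 = 9.24.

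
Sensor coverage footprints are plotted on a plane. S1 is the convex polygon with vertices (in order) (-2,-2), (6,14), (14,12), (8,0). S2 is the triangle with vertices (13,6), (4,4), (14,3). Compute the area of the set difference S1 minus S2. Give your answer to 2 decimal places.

119.79

|S1| = 126, |S1∩S2| = 6.2143.
|S1 ∖ S2| = |S1| − |S1∩S2| = 126 − 6.2143 = 119.79.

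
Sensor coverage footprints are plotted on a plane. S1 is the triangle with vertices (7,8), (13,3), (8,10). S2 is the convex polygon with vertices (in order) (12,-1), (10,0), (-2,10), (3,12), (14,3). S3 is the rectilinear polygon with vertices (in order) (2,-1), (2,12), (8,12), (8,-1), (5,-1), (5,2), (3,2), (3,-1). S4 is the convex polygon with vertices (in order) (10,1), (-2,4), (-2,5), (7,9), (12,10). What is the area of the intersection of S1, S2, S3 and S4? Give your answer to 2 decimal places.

0.64

The intersection is the polygon with vertices (7.258,8.516), (8,7.909), (8,7.167), (7,8).
By the shoelace formula its area is 0.64.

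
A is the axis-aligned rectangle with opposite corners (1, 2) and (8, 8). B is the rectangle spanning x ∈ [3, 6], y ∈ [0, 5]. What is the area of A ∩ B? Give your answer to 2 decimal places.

9.00

|A∩B|: x∈[3,6], y∈[2,5] → 3·3 = 9.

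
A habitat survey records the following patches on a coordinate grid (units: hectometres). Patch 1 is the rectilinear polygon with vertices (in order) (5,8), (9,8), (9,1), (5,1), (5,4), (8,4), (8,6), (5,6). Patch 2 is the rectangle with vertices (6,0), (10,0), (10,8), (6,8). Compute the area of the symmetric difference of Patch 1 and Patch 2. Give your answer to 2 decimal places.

20.00

|Patch 1| = 22, |Patch 2| = 32, |Patch 1∩Patch 2| = 17.
|Patch 1 △ Patch 2| = |Patch 1| + |Patch 2| − 2·|Patch 1∩Patch 2| = 22 + 32 − 34 = 20.00.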